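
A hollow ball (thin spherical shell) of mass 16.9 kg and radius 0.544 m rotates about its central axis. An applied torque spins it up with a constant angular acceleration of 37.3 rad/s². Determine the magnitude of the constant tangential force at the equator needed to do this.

F ≈ 229 N

I = (2/3)MR² = (2/3)(16.9)(0.544)² = 3.334 kg·m².
The required torque is τ = Iα = (3.334)(37.30) = 124.4 N·m.
A tangential force at the equator gives τ = FR, so F = τ/R = 124.4/0.544 = 228.6 N.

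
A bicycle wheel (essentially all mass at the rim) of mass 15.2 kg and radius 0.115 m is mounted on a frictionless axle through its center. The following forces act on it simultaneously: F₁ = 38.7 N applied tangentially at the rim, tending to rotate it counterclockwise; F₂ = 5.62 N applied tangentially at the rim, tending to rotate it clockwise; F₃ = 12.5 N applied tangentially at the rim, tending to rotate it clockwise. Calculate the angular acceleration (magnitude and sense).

I = MR² = (15.2)(0.115)² = 0.2010 kg·m².
Taking counterclockwise as positive: τ₁ = +(38.7)(0.115) = +4.451 N·m; τ₂ = −(5.62)(0.115) = −0.6463 N·m; τ₃ = −(12.5)(0.115) = −1.438 N·m.
Net torque τ = 2.367 N·m.
α = τ/I = 2.367/0.2010 = 11.77 rad/s².

α ≈ 11.8 rad/s², counterclockwise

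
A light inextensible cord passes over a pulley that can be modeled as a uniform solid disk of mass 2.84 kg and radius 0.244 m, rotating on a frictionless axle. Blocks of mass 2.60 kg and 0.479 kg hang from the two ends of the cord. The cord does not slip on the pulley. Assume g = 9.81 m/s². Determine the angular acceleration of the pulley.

α ≈ 19.0 rad/s²

I = ½MR² = (1/2)(2.84)(0.244)² = 0.08454 kg·m².
Heavier block: m₁g − T₁ = m₁a. Lighter block: T₂ − m₂g = m₂a.
Pulley: (T₁ − T₂)R = Iα = I(a/R), so T₁ − T₂ = (I/R²)a = (1/2)M_p a = 1.420·a.
Adding the three: (m₁ − m₂)g = (m₁ + m₂ + 1.420)a, so a = (2.60 − 0.479)(9.81)/(2.60 + 0.479 + 1.420) = 4.625 m/s².
α = a/R = 4.625/0.244 = 18.95 rad/s².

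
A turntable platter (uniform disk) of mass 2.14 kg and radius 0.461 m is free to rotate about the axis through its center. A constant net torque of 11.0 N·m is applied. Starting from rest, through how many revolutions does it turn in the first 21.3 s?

≈ 1750 revolutions

I = ½MR² = (1/2)(2.14)(0.461)² = 0.2274 kg·m².
α = τ/I = 11.0/0.2274 = 48.37 rad/s².
θ = ½αt² = ½(48.37)(21.3)² = 10970 rad.
Revolutions = θ/(2π) = 1746.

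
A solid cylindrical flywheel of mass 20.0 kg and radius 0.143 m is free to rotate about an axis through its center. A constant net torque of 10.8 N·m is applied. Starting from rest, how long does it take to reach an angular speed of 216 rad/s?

t ≈ 4.09 s

I = ½MR² = (1/2)(20.0)(0.143)² = 0.2045 kg·m².
α = τ/I = 10.8/0.2045 = 52.81 rad/s².
ω = αt ⇒ t = ω/α = 216/52.81 = 4.090 s.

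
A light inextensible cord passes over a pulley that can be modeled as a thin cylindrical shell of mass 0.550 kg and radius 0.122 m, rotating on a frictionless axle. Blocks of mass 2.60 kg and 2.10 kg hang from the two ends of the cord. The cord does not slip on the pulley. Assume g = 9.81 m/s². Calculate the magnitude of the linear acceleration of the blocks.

a ≈ 0.934 m/s²

I = MR² = (0.550)(0.122)² = 0.008186 kg·m².
Heavier block: m₁g − T₁ = m₁a. Lighter block: T₂ − m₂g = m₂a.
Pulley: (T₁ − T₂)R = Iα = I(a/R), so T₁ − T₂ = (I/R²)a = 1·M_p a = 0.5500·a.
Adding the three: (m₁ − m₂)g = (m₁ + m₂ + 0.5500)a, so a = (2.60 − 2.10)(9.81)/(2.60 + 2.10 + 0.5500) = 0.9343 m/s².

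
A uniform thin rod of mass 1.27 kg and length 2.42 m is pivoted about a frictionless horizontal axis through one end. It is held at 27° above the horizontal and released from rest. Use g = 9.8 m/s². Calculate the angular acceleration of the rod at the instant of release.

About the pivot, I = (1/3)ML² = (1/3)(1.27)(2.42)² = 2.479 kg·m².
The weight acts at the center, a distance L/2 = 1.210 m from the pivot; τ = Mg(L/2) cos 27° = 13.42 N·m.
α = τ/I = 13.42/2.479 = 5.412 rad/s².

α ≈ 5.41 rad/s²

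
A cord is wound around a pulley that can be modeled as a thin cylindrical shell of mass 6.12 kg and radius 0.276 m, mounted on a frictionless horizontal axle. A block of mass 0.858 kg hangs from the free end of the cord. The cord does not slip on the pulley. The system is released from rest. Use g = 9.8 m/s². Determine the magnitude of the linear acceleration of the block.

a ≈ 1.20 m/s²

I = MR² = (6.12)(0.276)² = 0.4662 kg·m².
Block: mg − T = ma. Pulley: TR = Iα. No-slip: a = αR, so T = (I/R²)a = 6.120·a.
Then mg = (m + 6.120)a, so a = (0.858)(9.8)/(0.858 + 6.120) = 1.205 m/s².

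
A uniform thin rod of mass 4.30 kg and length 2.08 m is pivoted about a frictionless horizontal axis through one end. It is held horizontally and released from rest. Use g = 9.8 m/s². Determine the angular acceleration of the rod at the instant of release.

About the pivot, I = (1/3)ML² = (1/3)(4.30)(2.08)² = 6.201 kg·m².
The weight acts at the center, a distance L/2 = 1.040 m from the pivot; τ = Mg(L/2) = 43.83 N·m.
α = τ/I = 43.83/6.201 = 7.067 rad/s².

α ≈ 7.07 rad/s²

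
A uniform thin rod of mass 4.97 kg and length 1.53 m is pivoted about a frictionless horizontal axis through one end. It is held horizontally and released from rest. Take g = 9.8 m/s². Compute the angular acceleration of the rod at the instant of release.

About the pivot, I = (1/3)ML² = (1/3)(4.97)(1.53)² = 3.878 kg·m².
The weight acts at the center, a distance L/2 = 0.7650 m from the pivot; τ = Mg(L/2) = 37.26 N·m.
α = τ/I = 37.26/3.878 = 9.608 rad/s².

α ≈ 9.61 rad/s²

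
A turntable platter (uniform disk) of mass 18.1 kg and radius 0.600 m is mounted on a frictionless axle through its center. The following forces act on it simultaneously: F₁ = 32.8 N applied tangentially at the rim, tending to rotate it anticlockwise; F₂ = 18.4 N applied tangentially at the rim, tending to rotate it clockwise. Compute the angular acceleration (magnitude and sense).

α ≈ 2.65 rad/s², anticlockwise

I = ½MR² = (1/2)(18.1)(0.600)² = 3.258 kg·m².
Taking anticlockwise as positive: τ₁ = +(32.8)(0.600) = +19.68 N·m; τ₂ = −(18.4)(0.600) = −11.04 N·m.
Net torque τ = 8.640 N·m.
α = τ/I = 8.640/3.258 = 2.652 rad/s².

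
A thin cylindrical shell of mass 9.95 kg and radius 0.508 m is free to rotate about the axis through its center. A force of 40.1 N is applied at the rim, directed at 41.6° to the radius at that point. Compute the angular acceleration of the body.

I = MR² = (9.95)(0.508)² = 2.568 kg·m².
Only the tangential component produces torque: τ = F R sinθ = (40.1)(0.508) sin 41.6° = 13.52 N·m.
From τ = Iα: α = 13.52/2.568 = 5.267 rad/s².

α ≈ 5.27 rad/s²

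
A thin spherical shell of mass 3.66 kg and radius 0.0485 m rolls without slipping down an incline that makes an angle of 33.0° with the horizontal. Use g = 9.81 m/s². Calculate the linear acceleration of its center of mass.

Translation along the incline: Mg sinθ − f = Ma.
Rotation about the center: fR = Iα with I = (2/3)MR². No-slip gives a = αR, so f = (I/R²)a = (2/3)M a.
Substituting: Mg sinθ = (1 + 0.6667)Ma, so a = g sinθ/(1 + 0.6667) = (9.81) sin 33.0° / 1.667 = 3.206 m/s².

a ≈ 3.21 m/s²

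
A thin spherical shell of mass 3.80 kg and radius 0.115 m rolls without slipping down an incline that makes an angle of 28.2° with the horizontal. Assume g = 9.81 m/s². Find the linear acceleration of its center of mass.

Translation along the incline: Mg sinθ − f = Ma.
Rotation about the center: fR = Iα with I = (2/3)MR². No-slip gives a = αR, so f = (I/R²)a = (2/3)M a.
Substituting: Mg sinθ = (1 + 0.6667)Ma, so a = g sinθ/(1 + 0.6667) = (9.81) sin 28.2° / 1.667 = 2.781 m/s².

a ≈ 2.78 m/s²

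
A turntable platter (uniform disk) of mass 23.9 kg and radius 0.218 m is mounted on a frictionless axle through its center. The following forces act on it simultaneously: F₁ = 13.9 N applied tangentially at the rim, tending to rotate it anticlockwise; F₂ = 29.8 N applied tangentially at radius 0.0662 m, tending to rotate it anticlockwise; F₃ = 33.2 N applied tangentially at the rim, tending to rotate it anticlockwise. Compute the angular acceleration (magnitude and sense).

I = ½MR² = (1/2)(23.9)(0.218)² = 0.5679 kg·m².
Taking anticlockwise as positive: τ₁ = +(13.9)(0.218) = +3.030 N·m; τ₂ = +(29.8)(0.0662) = +1.973 N·m; τ₃ = +(33.2)(0.218) = +7.238 N·m.
Net torque τ = 12.24 N·m.
α = τ/I = 12.24/0.5679 = 21.55 rad/s².

α ≈ 21.6 rad/s², anticlockwise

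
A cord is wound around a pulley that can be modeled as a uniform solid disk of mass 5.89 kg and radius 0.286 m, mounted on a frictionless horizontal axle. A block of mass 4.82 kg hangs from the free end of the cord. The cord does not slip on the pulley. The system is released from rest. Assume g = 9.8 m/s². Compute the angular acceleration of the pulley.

I = ½MR² = (1/2)(5.89)(0.286)² = 0.2409 kg·m².
Block: mg − T = ma. Pulley: TR = Iα. No-slip: a = αR, so T = (I/R²)a = 2.945·a.
Then mg = (m + 2.945)a, so a = (4.82)(9.8)/(4.82 + 2.945) = 6.083 m/s².
α = a/R = 6.083/0.286 = 21.27 rad/s².

α ≈ 21.3 rad/s²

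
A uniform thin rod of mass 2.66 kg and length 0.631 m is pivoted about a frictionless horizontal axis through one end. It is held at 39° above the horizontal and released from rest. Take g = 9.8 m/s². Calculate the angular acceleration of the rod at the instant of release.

About the pivot, I = (1/3)ML² = (1/3)(2.66)(0.631)² = 0.3530 kg·m².
The weight acts at the center, a distance L/2 = 0.3155 m from the pivot; τ = Mg(L/2) cos 39° = 6.392 N·m.
α = τ/I = 6.392/0.3530 = 18.10 rad/s².

α ≈ 18.1 rad/s²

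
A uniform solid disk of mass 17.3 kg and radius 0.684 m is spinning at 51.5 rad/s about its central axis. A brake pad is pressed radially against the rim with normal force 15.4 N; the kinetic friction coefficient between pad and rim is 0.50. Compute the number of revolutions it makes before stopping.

I = ½MR² = (1/2)(17.3)(0.684)² = 4.047 kg·m².
Friction force f = μN = (0.50)(15.4) = 7.700 N at the rim; torque magnitude τ = fR = 5.267 N·m, opposing ω.
|α| = τ/I = 5.267/4.047 = 1.301 rad/s² (deceleration).
ω² = ω₀² − 2|α|θ with ω = 0 ⇒ θ = ω₀²/(2|α|) = 1019 rad = 162.2 rev.

≈ 162 revolutions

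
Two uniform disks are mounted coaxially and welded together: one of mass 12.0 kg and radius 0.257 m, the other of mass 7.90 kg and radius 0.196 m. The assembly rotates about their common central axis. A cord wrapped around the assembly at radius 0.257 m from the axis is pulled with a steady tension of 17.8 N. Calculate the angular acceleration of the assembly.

α ≈ 8.35 rad/s²

I = ½M₁R₁² + ½M₂R₂² = ½(12.0)(0.257)² + ½(7.90)(0.196)² = 0.5480 kg·m².
τ = F r = (17.8)(0.257) = 4.575 N·m.
α = τ/I = 4.575/0.5480 = 8.347 rad/s².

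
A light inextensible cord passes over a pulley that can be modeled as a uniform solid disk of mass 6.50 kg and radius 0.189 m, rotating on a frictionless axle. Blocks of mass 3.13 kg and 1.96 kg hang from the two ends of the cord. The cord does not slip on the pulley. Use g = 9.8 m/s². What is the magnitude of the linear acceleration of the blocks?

I = ½MR² = (1/2)(6.50)(0.189)² = 0.1161 kg·m².
Heavier block: m₁g − T₁ = m₁a. Lighter block: T₂ − m₂g = m₂a.
Pulley: (T₁ − T₂)R = Iα = I(a/R), so T₁ − T₂ = (I/R²)a = (1/2)M_p a = 3.250·a.
Adding the three: (m₁ − m₂)g = (m₁ + m₂ + 3.250)a, so a = (3.13 − 1.96)(9.8)/(3.13 + 1.96 + 3.250) = 1.375 m/s².

a ≈ 1.37 m/s²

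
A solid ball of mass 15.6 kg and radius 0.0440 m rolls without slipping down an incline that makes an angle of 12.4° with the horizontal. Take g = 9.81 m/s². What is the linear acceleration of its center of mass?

Translation along the incline: Mg sinθ − f = Ma.
Rotation about the center: fR = Iα with I = (2/5)MR². No-slip gives a = αR, so f = (I/R²)a = (2/5)M a.
Substituting: Mg sinθ = (1 + 0.4000)Ma, so a = g sinθ/(1 + 0.4000) = (9.81) sin 12.4° / 1.400 = 1.505 m/s².

a ≈ 1.50 m/s²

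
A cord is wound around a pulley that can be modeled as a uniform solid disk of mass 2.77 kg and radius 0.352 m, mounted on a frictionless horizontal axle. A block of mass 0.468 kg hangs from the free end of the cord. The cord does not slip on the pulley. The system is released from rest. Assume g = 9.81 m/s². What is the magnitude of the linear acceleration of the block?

a ≈ 2.48 m/s²

I = ½MR² = (1/2)(2.77)(0.352)² = 0.1716 kg·m².
Block: mg − T = ma. Pulley: TR = Iα. No-slip: a = αR, so T = (I/R²)a = 1.385·a.
Then mg = (m + 1.385)a, so a = (0.468)(9.81)/(0.468 + 1.385) = 2.478 m/s².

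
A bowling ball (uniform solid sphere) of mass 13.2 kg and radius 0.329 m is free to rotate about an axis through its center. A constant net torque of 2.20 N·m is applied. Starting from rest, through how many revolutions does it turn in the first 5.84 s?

≈ 10.4 revolutions

I = (2/5)MR² = (2/5)(13.2)(0.329)² = 0.5715 kg·m².
α = τ/I = 2.20/0.5715 = 3.849 rad/s².
θ = ½αt² = ½(3.849)(5.84)² = 65.64 rad.
Revolutions = θ/(2π) = 10.45.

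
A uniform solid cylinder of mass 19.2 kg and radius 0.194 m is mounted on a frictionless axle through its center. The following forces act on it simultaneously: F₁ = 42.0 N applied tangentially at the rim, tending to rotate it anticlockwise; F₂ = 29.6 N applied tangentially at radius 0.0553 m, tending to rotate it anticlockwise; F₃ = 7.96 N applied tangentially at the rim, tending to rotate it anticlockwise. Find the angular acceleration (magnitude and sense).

I = ½MR² = (1/2)(19.2)(0.194)² = 0.3613 kg·m².
Taking anticlockwise as positive: τ₁ = +(42.0)(0.194) = +8.148 N·m; τ₂ = +(29.6)(0.0553) = +1.637 N·m; τ₃ = +(7.96)(0.194) = +1.544 N·m.
Net torque τ = 11.33 N·m.
α = τ/I = 11.33/0.3613 = 31.36 rad/s².

α ≈ 31.4 rad/s², anticlockwise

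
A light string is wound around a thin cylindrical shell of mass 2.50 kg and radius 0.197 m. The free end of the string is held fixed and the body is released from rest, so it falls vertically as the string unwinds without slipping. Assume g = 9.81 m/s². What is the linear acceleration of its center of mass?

a ≈ 4.91 m/s²

Translation: Mg − T = Ma. Rotation about the center: TR = Iα with I = MR².
With a = αR: T = (I/R²)a = M a, so Mg = (1 + 1.000)Ma.
a = g/(1 + 1.000) = 9.81/2.000 = 4.905 m/s².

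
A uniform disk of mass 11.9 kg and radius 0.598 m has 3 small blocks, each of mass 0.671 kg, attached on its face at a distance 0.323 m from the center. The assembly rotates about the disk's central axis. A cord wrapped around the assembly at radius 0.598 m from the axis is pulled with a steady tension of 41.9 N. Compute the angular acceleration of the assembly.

I_disk = ½MR² = ½(11.9)(0.598)² = 2.128 kg·m².
I_blocks = 3·m·r² = 3(0.671)(0.323)² = 0.2100 kg·m².
Total I = 2.338 kg·m².
τ = F r = (41.9)(0.598) = 25.06 N·m.
α = τ/I = 25.06/2.338 = 10.72 rad/s².

α ≈ 10.7 rad/s²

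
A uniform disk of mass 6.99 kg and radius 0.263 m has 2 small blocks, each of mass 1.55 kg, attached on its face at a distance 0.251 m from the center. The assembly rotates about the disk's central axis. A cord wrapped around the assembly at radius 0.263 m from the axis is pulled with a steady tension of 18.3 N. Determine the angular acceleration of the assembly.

I_disk = ½MR² = ½(6.99)(0.263)² = 0.2417 kg·m².
I_blocks = 2·m·r² = 2(1.55)(0.251)² = 0.1953 kg·m².
Total I = 0.4370 kg·m².
τ = F r = (18.3)(0.263) = 4.813 N·m.
α = τ/I = 4.813/0.4370 = 11.01 rad/s².

α ≈ 11.0 rad/s²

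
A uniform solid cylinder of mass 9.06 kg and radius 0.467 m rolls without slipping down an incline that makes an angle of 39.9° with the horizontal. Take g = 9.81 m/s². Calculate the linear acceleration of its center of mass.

Translation along the incline: Mg sinθ − f = Ma.
Rotation about the center: fR = Iα with I = ½MR². No-slip gives a = αR, so f = (I/R²)a = (1/2)M a.
Substituting: Mg sinθ = (1 + 0.5000)Ma, so a = g sinθ/(1 + 0.5000) = (9.81) sin 39.9° / 1.500 = 4.195 m/s².

a ≈ 4.20 m/s²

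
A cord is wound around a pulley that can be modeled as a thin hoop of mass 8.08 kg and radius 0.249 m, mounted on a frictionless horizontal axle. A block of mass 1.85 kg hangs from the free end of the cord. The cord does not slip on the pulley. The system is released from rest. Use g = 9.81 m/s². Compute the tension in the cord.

I = MR² = (8.08)(0.249)² = 0.5010 kg·m².
Block: mg − T = ma. Pulley: TR = Iα. No-slip: a = αR, so T = (I/R²)a = 8.080·a.
Then mg = (m + 8.080)a, so a = (1.85)(9.81)/(1.85 + 8.080) = 1.828 m/s².
T = 8.080·a = 14.77 N.

T ≈ 14.8 N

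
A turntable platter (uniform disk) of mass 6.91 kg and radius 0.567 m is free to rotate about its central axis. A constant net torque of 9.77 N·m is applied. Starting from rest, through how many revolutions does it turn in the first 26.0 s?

≈ 473 revolutions

I = ½MR² = (1/2)(6.91)(0.567)² = 1.111 kg·m².
α = τ/I = 9.77/1.111 = 8.796 rad/s².
θ = ½αt² = ½(8.796)(26.0)² = 2973 rad.
Revolutions = θ/(2π) = 473.2.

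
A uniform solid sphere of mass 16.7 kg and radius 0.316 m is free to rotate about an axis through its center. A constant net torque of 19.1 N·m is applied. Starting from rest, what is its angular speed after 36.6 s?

I = (2/5)MR² = (2/5)(16.7)(0.316)² = 0.6670 kg·m².
α = τ/I = 19.1/0.6670 = 28.63 rad/s².
ω = ω₀ + αt = 0 + (28.63)(36.6) = 1048 rad/s.

ω ≈ 1050 rad/s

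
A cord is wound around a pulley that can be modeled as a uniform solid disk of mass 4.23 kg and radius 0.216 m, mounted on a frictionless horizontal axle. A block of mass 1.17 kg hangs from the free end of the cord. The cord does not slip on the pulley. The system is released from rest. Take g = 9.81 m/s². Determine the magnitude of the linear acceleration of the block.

I = ½MR² = (1/2)(4.23)(0.216)² = 0.09868 kg·m².
Block: mg − T = ma. Pulley: TR = Iα. No-slip: a = αR, so T = (I/R²)a = 2.115·a.
Then mg = (m + 2.115)a, so a = (1.17)(9.81)/(1.17 + 2.115) = 3.494 m/s².

a ≈ 3.49 m/s²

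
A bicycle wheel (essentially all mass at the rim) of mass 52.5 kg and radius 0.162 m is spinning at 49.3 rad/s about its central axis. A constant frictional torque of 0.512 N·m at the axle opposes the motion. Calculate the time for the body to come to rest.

I = MR² = (52.5)(0.162)² = 1.378 kg·m².
The net torque has magnitude 0.512 N·m, opposing ω.
|α| = τ/I = 0.5120/1.378 = 0.3716 rad/s² (deceleration).
0 = ω₀ − |α|t ⇒ t = ω₀/|α| = 49.3/0.3716 = 132.7 s.

t ≈ 133 s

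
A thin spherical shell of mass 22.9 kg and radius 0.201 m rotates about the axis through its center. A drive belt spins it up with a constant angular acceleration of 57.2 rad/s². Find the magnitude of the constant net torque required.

τ ≈ 35.3 N·m

I = (2/3)MR² = (2/3)(22.9)(0.201)² = 0.6168 kg·m².
τ = Iα = (0.6168)(57.20) = 35.28 N·m.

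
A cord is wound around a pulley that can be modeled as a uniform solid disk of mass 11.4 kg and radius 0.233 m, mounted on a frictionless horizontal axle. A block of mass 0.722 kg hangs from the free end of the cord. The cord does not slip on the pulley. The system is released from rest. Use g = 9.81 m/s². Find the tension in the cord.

T ≈ 6.29 N

I = ½MR² = (1/2)(11.4)(0.233)² = 0.3094 kg·m².
Block: mg − T = ma. Pulley: TR = Iα. No-slip: a = αR, so T = (I/R²)a = 5.700·a.
Then mg = (m + 5.700)a, so a = (0.722)(9.81)/(0.722 + 5.700) = 1.103 m/s².
T = 5.700·a = 6.287 N.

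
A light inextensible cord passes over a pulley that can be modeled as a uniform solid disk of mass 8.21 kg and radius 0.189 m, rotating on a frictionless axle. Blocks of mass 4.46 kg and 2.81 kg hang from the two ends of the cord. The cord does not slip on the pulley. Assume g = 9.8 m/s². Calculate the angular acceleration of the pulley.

I = ½MR² = (1/2)(8.21)(0.189)² = 0.1466 kg·m².
Heavier block: m₁g − T₁ = m₁a. Lighter block: T₂ − m₂g = m₂a.
Pulley: (T₁ − T₂)R = Iα = I(a/R), so T₁ − T₂ = (I/R²)a = (1/2)M_p a = 4.105·a.
Adding the three: (m₁ − m₂)g = (m₁ + m₂ + 4.105)a, so a = (4.46 − 2.81)(9.8)/(4.46 + 2.81 + 4.105) = 1.422 m/s².
α = a/R = 1.422/0.189 = 7.521 rad/s².

α ≈ 7.52 rad/s²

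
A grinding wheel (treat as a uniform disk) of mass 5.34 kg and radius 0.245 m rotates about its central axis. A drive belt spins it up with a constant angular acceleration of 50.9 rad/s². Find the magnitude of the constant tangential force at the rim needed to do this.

F ≈ 33.3 N

I = ½MR² = (1/2)(5.34)(0.245)² = 0.1603 kg·m².
The required torque is τ = Iα = (0.1603)(50.90) = 8.158 N·m.
A tangential force at the rim gives τ = FR, so F = τ/R = 8.158/0.245 = 33.30 N.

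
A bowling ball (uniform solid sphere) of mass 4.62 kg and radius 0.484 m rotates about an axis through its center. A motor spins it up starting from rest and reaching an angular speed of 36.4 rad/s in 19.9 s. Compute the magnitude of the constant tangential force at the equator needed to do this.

F ≈ 1.64 N

I = (2/5)MR² = (2/5)(4.62)(0.484)² = 0.4329 kg·m².
α = Δω/Δt = (36.4 − 0)/19.9 = 1.829 rad/s².
The required torque is τ = Iα = (0.4329)(1.829) = 0.7918 N·m.
A tangential force at the equator gives τ = FR, so F = τ/R = 0.7918/0.484 = 1.636 N.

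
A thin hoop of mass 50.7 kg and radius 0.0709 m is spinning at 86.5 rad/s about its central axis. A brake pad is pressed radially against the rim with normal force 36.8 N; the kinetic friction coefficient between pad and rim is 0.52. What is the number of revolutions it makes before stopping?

I = MR² = (50.7)(0.0709)² = 0.2549 kg·m².
Friction force f = μN = (0.52)(36.8) = 19.14 N at the rim; torque magnitude τ = fR = 1.357 N·m, opposing ω.
|α| = τ/I = 1.357/0.2549 = 5.323 rad/s² (deceleration).
ω² = ω₀² − 2|α|θ with ω = 0 ⇒ θ = ω₀²/(2|α|) = 702.8 rad = 111.8 rev.

≈ 112 revolutions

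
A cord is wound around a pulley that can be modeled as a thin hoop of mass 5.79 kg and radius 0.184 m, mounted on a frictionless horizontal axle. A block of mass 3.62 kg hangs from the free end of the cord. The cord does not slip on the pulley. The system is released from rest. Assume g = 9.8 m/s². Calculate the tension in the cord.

T ≈ 21.8 N

I = MR² = (5.79)(0.184)² = 0.1960 kg·m².
Block: mg − T = ma. Pulley: TR = Iα. No-slip: a = αR, so T = (I/R²)a = 5.790·a.
Then mg = (m + 5.790)a, so a = (3.62)(9.8)/(3.62 + 5.790) = 3.770 m/s².
T = 5.790·a = 21.83 N.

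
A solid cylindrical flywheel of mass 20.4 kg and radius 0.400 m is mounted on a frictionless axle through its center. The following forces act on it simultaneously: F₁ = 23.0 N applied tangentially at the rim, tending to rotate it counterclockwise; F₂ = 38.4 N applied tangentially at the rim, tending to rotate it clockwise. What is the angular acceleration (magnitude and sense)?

I = ½MR² = (1/2)(20.4)(0.400)² = 1.632 kg·m².
Taking counterclockwise as positive: τ₁ = +(23.0)(0.400) = +9.200 N·m; τ₂ = −(38.4)(0.400) = −15.36 N·m.
Net torque τ = -6.160 N·m.
α = τ/I = -6.160/1.632 = -3.775 rad/s².

α ≈ 3.77 rad/s², clockwise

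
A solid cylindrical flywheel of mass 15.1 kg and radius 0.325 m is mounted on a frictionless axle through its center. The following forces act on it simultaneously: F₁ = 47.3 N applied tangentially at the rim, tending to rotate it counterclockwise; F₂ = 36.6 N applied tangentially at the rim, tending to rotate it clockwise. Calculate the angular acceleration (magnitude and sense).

α ≈ 4.36 rad/s², counterclockwise

I = ½MR² = (1/2)(15.1)(0.325)² = 0.7975 kg·m².
Taking counterclockwise as positive: τ₁ = +(47.3)(0.325) = +15.37 N·m; τ₂ = −(36.6)(0.325) = −11.90 N·m.
Net torque τ = 3.477 N·m.
α = τ/I = 3.477/0.7975 = 4.361 rad/s².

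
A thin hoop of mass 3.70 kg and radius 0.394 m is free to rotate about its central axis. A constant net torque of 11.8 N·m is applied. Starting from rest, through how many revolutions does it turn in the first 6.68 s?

I = MR² = (3.70)(0.394)² = 0.5744 kg·m².
α = τ/I = 11.8/0.5744 = 20.54 rad/s².
θ = ½αt² = ½(20.54)(6.68)² = 458.4 rad.
Revolutions = θ/(2π) = 72.95.

≈ 73.0 revolutions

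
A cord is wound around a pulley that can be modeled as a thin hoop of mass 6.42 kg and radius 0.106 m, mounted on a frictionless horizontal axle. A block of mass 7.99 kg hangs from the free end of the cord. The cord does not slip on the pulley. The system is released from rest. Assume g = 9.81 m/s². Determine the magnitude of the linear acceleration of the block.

a ≈ 5.44 m/s²

I = MR² = (6.42)(0.106)² = 0.07214 kg·m².
Block: mg − T = ma. Pulley: TR = Iα. No-slip: a = αR, so T = (I/R²)a = 6.420·a.
Then mg = (m + 6.420)a, so a = (7.99)(9.81)/(7.99 + 6.420) = 5.439 m/s².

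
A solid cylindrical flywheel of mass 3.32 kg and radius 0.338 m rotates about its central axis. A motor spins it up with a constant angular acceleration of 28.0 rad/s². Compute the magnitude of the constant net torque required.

τ ≈ 5.31 N·m

I = ½MR² = (1/2)(3.32)(0.338)² = 0.1896 kg·m².
τ = Iα = (0.1896)(28.00) = 5.310 N·m.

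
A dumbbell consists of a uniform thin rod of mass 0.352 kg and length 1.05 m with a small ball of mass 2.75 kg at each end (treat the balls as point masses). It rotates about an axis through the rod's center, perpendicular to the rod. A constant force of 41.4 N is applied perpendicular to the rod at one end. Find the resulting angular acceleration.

I_rod = (1/12)ML² = (1/12)(0.352)(1.05)² = 0.03234 kg·m².
I_balls = 2·m·(L/2)² = 2(2.75)(0.5250)² = 1.516 kg·m².
Total I = 1.548 kg·m².
τ = F·(L/2) = (41.4)(0.525) = 21.73 N·m.
α = τ/I = 21.73/1.548 = 14.04 rad/s².

α ≈ 14.0 rad/s²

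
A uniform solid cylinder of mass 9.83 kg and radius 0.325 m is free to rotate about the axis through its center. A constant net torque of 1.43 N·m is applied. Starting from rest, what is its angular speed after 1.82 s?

ω ≈ 5.01 rad/s

I = ½MR² = (1/2)(9.83)(0.325)² = 0.5191 kg·m².
α = τ/I = 1.43/0.5191 = 2.755 rad/s².
ω = ω₀ + αt = 0 + (2.755)(1.82) = 5.013 rad/s.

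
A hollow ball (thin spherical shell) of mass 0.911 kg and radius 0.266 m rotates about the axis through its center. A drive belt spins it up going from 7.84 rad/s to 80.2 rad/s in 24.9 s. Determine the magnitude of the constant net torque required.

I = (2/3)MR² = (2/3)(0.911)(0.266)² = 0.04297 kg·m².
α = Δω/Δt = (80.2 − 7.84)/24.9 = 2.906 rad/s².
τ = Iα = (0.04297)(2.906) = 0.1249 N·m.

τ ≈ 0.125 N·m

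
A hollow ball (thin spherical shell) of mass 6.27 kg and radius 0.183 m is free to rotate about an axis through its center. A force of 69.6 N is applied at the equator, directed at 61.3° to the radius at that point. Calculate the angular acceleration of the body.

α ≈ 79.8 rad/s²

I = (2/3)MR² = (2/3)(6.27)(0.183)² = 0.1400 kg·m².
Only the tangential component produces torque: τ = F R sinθ = (69.6)(0.183) sin 61.3° = 11.17 N·m.
From τ = Iα: α = 11.17/0.1400 = 79.81 rad/s².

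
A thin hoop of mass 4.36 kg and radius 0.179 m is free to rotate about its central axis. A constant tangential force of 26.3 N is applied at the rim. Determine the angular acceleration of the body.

α ≈ 33.7 rad/s²

I = MR² = (4.36)(0.179)² = 0.1397 kg·m².
τ = F R = (26.3)(0.179) = 4.708 N·m.
From τ = Iα: α = 4.708/0.1397 = 33.70 rad/s².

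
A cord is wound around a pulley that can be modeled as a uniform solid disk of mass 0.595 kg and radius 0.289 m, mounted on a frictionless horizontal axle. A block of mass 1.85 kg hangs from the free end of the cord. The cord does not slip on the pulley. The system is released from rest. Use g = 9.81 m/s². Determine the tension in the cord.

T ≈ 2.51 N

I = ½MR² = (1/2)(0.595)(0.289)² = 0.02485 kg·m².
Block: mg − T = ma. Pulley: TR = Iα. No-slip: a = αR, so T = (I/R²)a = 0.2975·a.
Then mg = (m + 0.2975)a, so a = (1.85)(9.81)/(1.85 + 0.2975) = 8.451 m/s².
T = 0.2975·a = 2.514 N.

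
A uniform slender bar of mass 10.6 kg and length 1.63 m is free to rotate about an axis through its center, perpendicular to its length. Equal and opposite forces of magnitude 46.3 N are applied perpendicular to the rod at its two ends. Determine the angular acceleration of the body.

I = (1/12)ML² = (1/12)(10.6)(1.63)² = 2.347 kg·m².
The couple gives τ = F·(L/2) + F·(L/2) = F L = (46.3)(1.63) = 75.47 N·m.
Newton's second law for rotation, τ = Iα, gives α = τ/I = 75.47/2.347 = 32.16 rad/s².

α ≈ 32.2 rad/s²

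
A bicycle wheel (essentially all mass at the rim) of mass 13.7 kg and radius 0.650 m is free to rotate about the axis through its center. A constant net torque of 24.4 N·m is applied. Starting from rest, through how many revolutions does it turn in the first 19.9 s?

≈ 133 revolutions

I = MR² = (13.7)(0.650)² = 5.788 kg·m².
α = τ/I = 24.4/5.788 = 4.215 rad/s².
θ = ½αt² = ½(4.215)(19.9)² = 834.7 rad.
Revolutions = θ/(2π) = 132.8.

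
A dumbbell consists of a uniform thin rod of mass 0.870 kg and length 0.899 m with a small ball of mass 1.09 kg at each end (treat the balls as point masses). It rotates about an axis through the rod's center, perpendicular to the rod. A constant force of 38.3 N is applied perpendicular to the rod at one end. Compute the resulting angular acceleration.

α ≈ 34.5 rad/s²

I_rod = (1/12)ML² = (1/12)(0.870)(0.899)² = 0.05859 kg·m².
I_balls = 2·m·(L/2)² = 2(1.09)(0.4495)² = 0.4405 kg·m².
Total I = 0.4991 kg·m².
τ = F·(L/2) = (38.3)(0.450) = 17.22 N·m.
α = τ/I = 17.22/0.4991 = 34.50 rad/s².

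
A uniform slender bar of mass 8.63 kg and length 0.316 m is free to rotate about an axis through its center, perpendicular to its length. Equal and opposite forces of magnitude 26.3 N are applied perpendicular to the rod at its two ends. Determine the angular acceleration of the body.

I = (1/12)ML² = (1/12)(8.63)(0.316)² = 0.07181 kg·m².
The couple gives τ = F·(L/2) + F·(L/2) = F L = (26.3)(0.316) = 8.311 N·m.
Newton's second law for rotation, τ = Iα, gives α = τ/I = 8.311/0.07181 = 115.7 rad/s².

α ≈ 116 rad/s²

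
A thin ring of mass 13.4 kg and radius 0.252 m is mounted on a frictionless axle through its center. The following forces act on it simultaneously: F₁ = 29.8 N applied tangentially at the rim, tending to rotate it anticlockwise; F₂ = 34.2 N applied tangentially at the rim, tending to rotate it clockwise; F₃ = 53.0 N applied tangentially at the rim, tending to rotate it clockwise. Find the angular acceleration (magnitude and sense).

I = MR² = (13.4)(0.252)² = 0.8510 kg·m².
Taking anticlockwise as positive: τ₁ = +(29.8)(0.252) = +7.510 N·m; τ₂ = −(34.2)(0.252) = −8.618 N·m; τ₃ = −(53.0)(0.252) = −13.36 N·m.
Net torque τ = -14.46 N·m.
α = τ/I = -14.46/0.8510 = -17.00 rad/s².

α ≈ 17.0 rad/s², clockwise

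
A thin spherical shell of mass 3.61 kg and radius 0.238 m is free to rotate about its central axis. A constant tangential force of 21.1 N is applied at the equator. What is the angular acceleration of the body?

I = (2/3)MR² = (2/3)(3.61)(0.238)² = 0.1363 kg·m².
τ = F R = (21.1)(0.238) = 5.022 N·m.
From τ = Iα: α = 5.022/0.1363 = 36.84 rad/s².

α ≈ 36.8 rad/s²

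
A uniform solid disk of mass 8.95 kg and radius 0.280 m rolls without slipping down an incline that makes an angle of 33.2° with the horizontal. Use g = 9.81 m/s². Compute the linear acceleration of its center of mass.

a ≈ 3.58 m/s²

Translation along the incline: Mg sinθ − f = Ma.
Rotation about the center: fR = Iα with I = ½MR². No-slip gives a = αR, so f = (I/R²)a = (1/2)M a.
Substituting: Mg sinθ = (1 + 0.5000)Ma, so a = g sinθ/(1 + 0.5000) = (9.81) sin 33.2° / 1.500 = 3.581 m/s².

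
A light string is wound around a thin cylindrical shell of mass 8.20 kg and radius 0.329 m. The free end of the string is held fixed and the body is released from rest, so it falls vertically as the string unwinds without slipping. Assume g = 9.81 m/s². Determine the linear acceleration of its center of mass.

a ≈ 4.91 m/s²

Translation: Mg − T = Ma. Rotation about the center: TR = Iα with I = MR².
With a = αR: T = (I/R²)a = M a, so Mg = (1 + 1.000)Ma.
a = g/(1 + 1.000) = 9.81/2.000 = 4.905 m/s².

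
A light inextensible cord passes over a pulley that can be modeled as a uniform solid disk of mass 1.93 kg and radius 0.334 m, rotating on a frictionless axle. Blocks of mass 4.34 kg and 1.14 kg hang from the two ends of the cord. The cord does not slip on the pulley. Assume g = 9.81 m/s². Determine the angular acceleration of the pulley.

α ≈ 14.6 rad/s²

I = ½MR² = (1/2)(1.93)(0.334)² = 0.1077 kg·m².
Heavier block: m₁g − T₁ = m₁a. Lighter block: T₂ − m₂g = m₂a.
Pulley: (T₁ − T₂)R = Iα = I(a/R), so T₁ − T₂ = (I/R²)a = (1/2)M_p a = 0.9650·a.
Adding the three: (m₁ − m₂)g = (m₁ + m₂ + 0.9650)a, so a = (4.34 − 1.14)(9.81)/(4.34 + 1.14 + 0.9650) = 4.871 m/s².
α = a/R = 4.871/0.334 = 14.58 rad/s².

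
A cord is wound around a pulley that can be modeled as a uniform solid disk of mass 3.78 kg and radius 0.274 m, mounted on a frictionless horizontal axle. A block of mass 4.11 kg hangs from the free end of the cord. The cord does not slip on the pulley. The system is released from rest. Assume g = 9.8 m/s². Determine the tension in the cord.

I = ½MR² = (1/2)(3.78)(0.274)² = 0.1419 kg·m².
Block: mg − T = ma. Pulley: TR = Iα. No-slip: a = αR, so T = (I/R²)a = 1.890·a.
Then mg = (m + 1.890)a, so a = (4.11)(9.8)/(4.11 + 1.890) = 6.713 m/s².
T = 1.890·a = 12.69 N.

T ≈ 12.7 N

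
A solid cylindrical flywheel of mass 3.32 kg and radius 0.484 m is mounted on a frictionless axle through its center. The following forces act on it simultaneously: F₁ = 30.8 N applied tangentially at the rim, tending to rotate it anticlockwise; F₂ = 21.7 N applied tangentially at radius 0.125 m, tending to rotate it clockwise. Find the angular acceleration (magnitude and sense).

I = ½MR² = (1/2)(3.32)(0.484)² = 0.3889 kg·m².
Taking anticlockwise as positive: τ₁ = +(30.8)(0.484) = +14.91 N·m; τ₂ = −(21.7)(0.125) = −2.712 N·m.
Net torque τ = 12.19 N·m.
α = τ/I = 12.19/0.3889 = 31.36 rad/s².

α ≈ 31.4 rad/s², anticlockwise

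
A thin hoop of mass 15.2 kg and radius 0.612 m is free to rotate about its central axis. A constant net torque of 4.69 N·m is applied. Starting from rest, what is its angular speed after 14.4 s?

ω ≈ 11.9 rad/s

I = MR² = (15.2)(0.612)² = 5.693 kg·m².
α = τ/I = 4.69/5.693 = 0.8238 rad/s².
ω = ω₀ + αt = 0 + (0.8238)(14.4) = 11.86 rad/s.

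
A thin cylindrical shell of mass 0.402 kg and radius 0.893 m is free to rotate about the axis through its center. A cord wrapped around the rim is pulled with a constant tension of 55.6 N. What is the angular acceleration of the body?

I = MR² = (0.402)(0.893)² = 0.3206 kg·m².
τ = F R = (55.6)(0.893) = 49.65 N·m.
Newton's second law for rotation, τ = Iα, gives α = τ/I = 49.65/0.3206 = 154.9 rad/s².

α ≈ 155 rad/s²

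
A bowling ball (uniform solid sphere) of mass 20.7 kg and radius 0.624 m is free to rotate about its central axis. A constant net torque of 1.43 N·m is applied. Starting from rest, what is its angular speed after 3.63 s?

I = (2/5)MR² = (2/5)(20.7)(0.624)² = 3.224 kg·m².
α = τ/I = 1.43/3.224 = 0.4435 rad/s².
ω = ω₀ + αt = 0 + (0.4435)(3.63) = 1.610 rad/s.

ω ≈ 1.61 rad/s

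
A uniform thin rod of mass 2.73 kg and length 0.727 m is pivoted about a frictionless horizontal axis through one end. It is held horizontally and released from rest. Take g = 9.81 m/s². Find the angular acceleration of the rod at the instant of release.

α ≈ 20.2 rad/s²

About the pivot, I = (1/3)ML² = (1/3)(2.73)(0.727)² = 0.4810 kg·m².
The weight acts at the center, a distance L/2 = 0.3635 m from the pivot; τ = Mg(L/2) = 9.735 N·m.
α = τ/I = 9.735/0.4810 = 20.24 rad/s².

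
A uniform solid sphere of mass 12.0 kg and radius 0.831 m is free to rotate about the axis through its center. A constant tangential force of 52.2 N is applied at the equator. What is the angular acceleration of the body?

I = (2/5)MR² = (2/5)(12.0)(0.831)² = 3.315 kg·m².
τ = F R = (52.2)(0.831) = 43.38 N·m.
From τ = Iα: α = 43.38/3.315 = 13.09 rad/s².

α ≈ 13.1 rad/s²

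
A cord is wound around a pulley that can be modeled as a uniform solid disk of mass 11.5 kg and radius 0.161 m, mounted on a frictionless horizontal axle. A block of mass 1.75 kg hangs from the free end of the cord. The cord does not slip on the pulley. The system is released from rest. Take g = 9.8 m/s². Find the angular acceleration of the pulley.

α ≈ 14.2 rad/s²

I = ½MR² = (1/2)(11.5)(0.161)² = 0.1490 kg·m².
Block: mg − T = ma. Pulley: TR = Iα. No-slip: a = αR, so T = (I/R²)a = 5.750·a.
Then mg = (m + 5.750)a, so a = (1.75)(9.8)/(1.75 + 5.750) = 2.287 m/s².
α = a/R = 2.287/0.161 = 14.20 rad/s².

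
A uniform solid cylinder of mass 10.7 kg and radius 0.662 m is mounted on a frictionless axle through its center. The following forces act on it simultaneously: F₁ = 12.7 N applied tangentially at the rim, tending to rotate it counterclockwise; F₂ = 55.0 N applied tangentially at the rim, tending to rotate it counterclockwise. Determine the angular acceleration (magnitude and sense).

I = ½MR² = (1/2)(10.7)(0.662)² = 2.345 kg·m².
Taking counterclockwise as positive: τ₁ = +(12.7)(0.662) = +8.407 N·m; τ₂ = +(55.0)(0.662) = +36.41 N·m.
Net torque τ = 44.82 N·m.
α = τ/I = 44.82/2.345 = 19.12 rad/s².

α ≈ 19.1 rad/s², counterclockwise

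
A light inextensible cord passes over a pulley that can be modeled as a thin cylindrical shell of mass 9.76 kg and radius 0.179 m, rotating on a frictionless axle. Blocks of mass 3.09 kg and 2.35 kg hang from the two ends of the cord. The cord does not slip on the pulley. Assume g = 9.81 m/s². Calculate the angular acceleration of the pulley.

α ≈ 2.67 rad/s²

I = MR² = (9.76)(0.179)² = 0.3127 kg·m².
Heavier block: m₁g − T₁ = m₁a. Lighter block: T₂ − m₂g = m₂a.
Pulley: (T₁ − T₂)R = Iα = I(a/R), so T₁ − T₂ = (I/R²)a = 1·M_p a = 9.760·a.
Adding the three: (m₁ − m₂)g = (m₁ + m₂ + 9.760)a, so a = (3.09 − 2.35)(9.81)/(3.09 + 2.35 + 9.760) = 0.4776 m/s².
α = a/R = 0.4776/0.179 = 2.668 rad/s².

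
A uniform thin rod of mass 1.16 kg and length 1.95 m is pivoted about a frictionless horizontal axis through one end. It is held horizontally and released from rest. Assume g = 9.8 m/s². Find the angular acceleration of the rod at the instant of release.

About the pivot, I = (1/3)ML² = (1/3)(1.16)(1.95)² = 1.470 kg·m².
The weight acts at the center, a distance L/2 = 0.9750 m from the pivot; τ = Mg(L/2) = 11.08 N·m.
α = τ/I = 11.08/1.470 = 7.538 rad/s².
(Equivalently α = (3g/(2L)) = 7.538 rad/s².)

α ≈ 7.54 rad/s²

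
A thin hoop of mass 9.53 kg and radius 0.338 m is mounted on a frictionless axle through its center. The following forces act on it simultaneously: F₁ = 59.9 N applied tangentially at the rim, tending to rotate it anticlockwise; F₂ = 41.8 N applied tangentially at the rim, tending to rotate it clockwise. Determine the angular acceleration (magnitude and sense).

α ≈ 5.62 rad/s², anticlockwise

I = MR² = (9.53)(0.338)² = 1.089 kg·m².
Taking anticlockwise as positive: τ₁ = +(59.9)(0.338) = +20.25 N·m; τ₂ = −(41.8)(0.338) = −14.13 N·m.
Net torque τ = 6.118 N·m.
α = τ/I = 6.118/1.089 = 5.619 rad/s².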